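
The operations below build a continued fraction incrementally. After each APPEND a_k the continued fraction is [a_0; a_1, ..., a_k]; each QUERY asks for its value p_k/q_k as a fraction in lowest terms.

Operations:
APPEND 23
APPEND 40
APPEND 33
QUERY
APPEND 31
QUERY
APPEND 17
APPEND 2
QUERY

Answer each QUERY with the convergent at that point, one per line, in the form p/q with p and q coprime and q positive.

APPEND 23: p_0 = 23·1 + 0 = 23, q_0 = 23·0 + 1 = 1 → 23/1
APPEND 40: p_1 = 40·23 + 1 = 921, q_1 = 40·1 + 0 = 40 → 921/40
APPEND 33: p_2 = 33·921 + 23 = 30416, q_2 = 33·40 + 1 = 1321 → 30416/1321
APPEND 31: p_3 = 31·30416 + 921 = 943817, q_3 = 31·1321 + 40 = 40991 → 943817/40991
APPEND 17: p_4 = 17·943817 + 30416 = 16075305, q_4 = 17·40991 + 1321 = 698168 → 16075305/698168
APPEND 2: p_5 = 2·16075305 + 943817 = 33094427, q_5 = 2·698168 + 40991 = 1437327 → 33094427/1437327

30416/1321
943817/40991
33094427/1437327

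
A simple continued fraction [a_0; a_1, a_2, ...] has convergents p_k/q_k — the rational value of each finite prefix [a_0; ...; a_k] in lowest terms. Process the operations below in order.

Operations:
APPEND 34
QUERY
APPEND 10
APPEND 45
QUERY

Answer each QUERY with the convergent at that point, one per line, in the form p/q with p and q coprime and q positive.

34/1
15379/451

APPEND 34: p_0 = 34·1 + 0 = 34, q_0 = 34·0 + 1 = 1 → 34/1
APPEND 10: p_1 = 10·34 + 1 = 341, q_1 = 10·1 + 0 = 10 → 341/10
APPEND 45: p_2 = 45·341 + 34 = 15379, q_2 = 45·10 + 1 = 451 → 15379/451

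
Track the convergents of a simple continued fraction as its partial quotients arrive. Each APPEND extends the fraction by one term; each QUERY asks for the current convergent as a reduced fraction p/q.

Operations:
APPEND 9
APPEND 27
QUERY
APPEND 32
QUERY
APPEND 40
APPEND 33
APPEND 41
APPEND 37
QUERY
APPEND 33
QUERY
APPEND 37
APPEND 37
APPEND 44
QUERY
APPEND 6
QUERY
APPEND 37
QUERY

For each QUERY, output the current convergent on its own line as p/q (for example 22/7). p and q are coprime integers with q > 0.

APPEND 9: p_0 = 9·1 + 0 = 9, q_0 = 9·0 + 1 = 1 → 9/1
APPEND 27: p_1 = 27·9 + 1 = 244, q_1 = 27·1 + 0 = 27 → 244/27
APPEND 32: p_2 = 32·244 + 9 = 7817, q_2 = 32·27 + 1 = 865 → 7817/865
APPEND 40: p_3 = 40·7817 + 244 = 312924, q_3 = 40·865 + 27 = 34627 → 312924/34627
APPEND 33: p_4 = 33·312924 + 7817 = 10334309, q_4 = 33·34627 + 865 = 1143556 → 10334309/1143556
APPEND 41: p_5 = 41·10334309 + 312924 = 424019593, q_5 = 41·1143556 + 34627 = 46920423 → 424019593/46920423
APPEND 37: p_6 = 37·424019593 + 10334309 = 15699059250, q_6 = 37·46920423 + 1143556 = 1737199207 → 15699059250/1737199207
APPEND 33: p_7 = 33·15699059250 + 424019593 = 518492974843, q_7 = 33·1737199207 + 46920423 = 57374494254 → 518492974843/57374494254
APPEND 37: p_8 = 37·518492974843 + 15699059250 = 19199939128441, q_8 = 37·57374494254 + 1737199207 = 2124593486605 → 19199939128441/2124593486605
APPEND 37: p_9 = 37·19199939128441 + 518492974843 = 710916240727160, q_9 = 37·2124593486605 + 57374494254 = 78667333498639 → 710916240727160/78667333498639
APPEND 44: p_10 = 44·710916240727160 + 19199939128441 = 31299514531123481, q_10 = 44·78667333498639 + 2124593486605 = 3463487267426721 → 31299514531123481/3463487267426721
APPEND 6: p_11 = 6·31299514531123481 + 710916240727160 = 188508003427468046, q_11 = 6·3463487267426721 + 78667333498639 = 20859590938058965 → 188508003427468046/20859590938058965
APPEND 37: p_12 = 37·188508003427468046 + 31299514531123481 = 7006095641347441183, q_12 = 37·20859590938058965 + 3463487267426721 = 775268351975608426 → 7006095641347441183/775268351975608426

244/27
7817/865
15699059250/1737199207
518492974843/57374494254
31299514531123481/3463487267426721
188508003427468046/20859590938058965
7006095641347441183/775268351975608426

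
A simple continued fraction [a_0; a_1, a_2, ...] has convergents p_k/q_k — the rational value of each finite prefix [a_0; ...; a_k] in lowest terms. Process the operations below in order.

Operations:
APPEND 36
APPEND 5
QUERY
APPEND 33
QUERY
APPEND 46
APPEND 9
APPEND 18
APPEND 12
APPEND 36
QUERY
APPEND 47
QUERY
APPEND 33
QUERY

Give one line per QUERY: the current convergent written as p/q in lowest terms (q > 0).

APPEND 36: p_0 = 36·1 + 0 = 36, q_0 = 36·0 + 1 = 1 → 36/1
APPEND 5: p_1 = 5·36 + 1 = 181, q_1 = 5·1 + 0 = 5 → 181/5
APPEND 33: p_2 = 33·181 + 36 = 6009, q_2 = 33·5 + 1 = 166 → 6009/166
APPEND 46: p_3 = 46·6009 + 181 = 276595, q_3 = 46·166 + 5 = 7641 → 276595/7641
APPEND 9: p_4 = 9·276595 + 6009 = 2495364, q_4 = 9·7641 + 166 = 68935 → 2495364/68935
APPEND 18: p_5 = 18·2495364 + 276595 = 45193147, q_5 = 18·68935 + 7641 = 1248471 → 45193147/1248471
APPEND 12: p_6 = 12·45193147 + 2495364 = 544813128, q_6 = 12·1248471 + 68935 = 15050587 → 544813128/15050587
APPEND 36: p_7 = 36·544813128 + 45193147 = 19658465755, q_7 = 36·15050587 + 1248471 = 543069603 → 19658465755/543069603
APPEND 47: p_8 = 47·19658465755 + 544813128 = 924492703613, q_8 = 47·543069603 + 15050587 = 25539321928 → 924492703613/25539321928
APPEND 33: p_9 = 33·924492703613 + 19658465755 = 30527917684984, q_9 = 33·25539321928 + 543069603 = 843340693227 → 30527917684984/843340693227

181/5
6009/166
19658465755/543069603
924492703613/25539321928
30527917684984/843340693227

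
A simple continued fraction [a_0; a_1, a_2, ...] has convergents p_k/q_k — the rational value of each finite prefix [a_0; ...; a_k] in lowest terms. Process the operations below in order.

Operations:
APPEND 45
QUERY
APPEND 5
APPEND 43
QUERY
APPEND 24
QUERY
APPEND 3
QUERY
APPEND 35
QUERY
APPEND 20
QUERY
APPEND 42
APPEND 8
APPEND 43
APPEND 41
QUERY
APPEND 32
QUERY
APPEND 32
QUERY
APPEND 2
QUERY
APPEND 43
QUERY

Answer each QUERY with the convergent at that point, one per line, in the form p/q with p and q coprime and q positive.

APPEND 45: p_0 = 45·1 + 0 = 45, q_0 = 45·0 + 1 = 1 → 45/1
APPEND 5: p_1 = 5·45 + 1 = 226, q_1 = 5·1 + 0 = 5 → 226/5
APPEND 43: p_2 = 43·226 + 45 = 9763, q_2 = 43·5 + 1 = 216 → 9763/216
APPEND 24: p_3 = 24·9763 + 226 = 234538, q_3 = 24·216 + 5 = 5189 → 234538/5189
APPEND 3: p_4 = 3·234538 + 9763 = 713377, q_4 = 3·5189 + 216 = 15783 → 713377/15783
APPEND 35: p_5 = 35·713377 + 234538 = 25202733, q_5 = 35·15783 + 5189 = 557594 → 25202733/557594
APPEND 20: p_6 = 20·25202733 + 713377 = 504768037, q_6 = 20·557594 + 15783 = 11167663 → 504768037/11167663
APPEND 42: p_7 = 42·504768037 + 25202733 = 21225460287, q_7 = 42·11167663 + 557594 = 469599440 → 21225460287/469599440
APPEND 8: p_8 = 8·21225460287 + 504768037 = 170308450333, q_8 = 8·469599440 + 11167663 = 3767963183 → 170308450333/3767963183
APPEND 43: p_9 = 43·170308450333 + 21225460287 = 7344488824606, q_9 = 43·3767963183 + 469599440 = 162492016309 → 7344488824606/162492016309
APPEND 41: p_10 = 41·7344488824606 + 170308450333 = 301294350259179, q_10 = 41·162492016309 + 3767963183 = 6665940631852 → 301294350259179/6665940631852
APPEND 32: p_11 = 32·301294350259179 + 7344488824606 = 9648763697118334, q_11 = 32·6665940631852 + 162492016309 = 213472592235573 → 9648763697118334/213472592235573
APPEND 32: p_12 = 32·9648763697118334 + 301294350259179 = 309061732658045867, q_12 = 32·213472592235573 + 6665940631852 = 6837788892170188 → 309061732658045867/6837788892170188
APPEND 2: p_13 = 2·309061732658045867 + 9648763697118334 = 627772229013210068, q_13 = 2·6837788892170188 + 213472592235573 = 13889050376575949 → 627772229013210068/13889050376575949
APPEND 43: p_14 = 43·627772229013210068 + 309061732658045867 = 27303267580226078791, q_14 = 43·13889050376575949 + 6837788892170188 = 604066955084935995 → 27303267580226078791/604066955084935995

45/1
9763/216
234538/5189
713377/15783
25202733/557594
504768037/11167663
301294350259179/6665940631852
9648763697118334/213472592235573
309061732658045867/6837788892170188
627772229013210068/13889050376575949
27303267580226078791/604066955084935995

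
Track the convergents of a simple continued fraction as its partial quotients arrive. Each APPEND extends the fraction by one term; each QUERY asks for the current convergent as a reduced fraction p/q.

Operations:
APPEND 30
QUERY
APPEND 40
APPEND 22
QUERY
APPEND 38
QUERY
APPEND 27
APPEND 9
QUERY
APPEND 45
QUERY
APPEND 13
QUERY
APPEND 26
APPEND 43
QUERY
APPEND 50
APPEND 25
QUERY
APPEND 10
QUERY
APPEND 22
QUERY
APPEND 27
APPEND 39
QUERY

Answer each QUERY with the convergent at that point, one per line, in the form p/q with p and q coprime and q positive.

APPEND 30: p_0 = 30·1 + 0 = 30, q_0 = 30·0 + 1 = 1 → 30/1
APPEND 40: p_1 = 40·30 + 1 = 1201, q_1 = 40·1 + 0 = 40 → 1201/40
APPEND 22: p_2 = 22·1201 + 30 = 26452, q_2 = 22·40 + 1 = 881 → 26452/881
APPEND 38: p_3 = 38·26452 + 1201 = 1006377, q_3 = 38·881 + 40 = 33518 → 1006377/33518
APPEND 27: p_4 = 27·1006377 + 26452 = 27198631, q_4 = 27·33518 + 881 = 905867 → 27198631/905867
APPEND 9: p_5 = 9·27198631 + 1006377 = 245794056, q_5 = 9·905867 + 33518 = 8186321 → 245794056/8186321
APPEND 45: p_6 = 45·245794056 + 27198631 = 11087931151, q_6 = 45·8186321 + 905867 = 369290312 → 11087931151/369290312
APPEND 13: p_7 = 13·11087931151 + 245794056 = 144388899019, q_7 = 13·369290312 + 8186321 = 4808960377 → 144388899019/4808960377
APPEND 26: p_8 = 26·144388899019 + 11087931151 = 3765199305645, q_8 = 26·4808960377 + 369290312 = 125402260114 → 3765199305645/125402260114
APPEND 43: p_9 = 43·3765199305645 + 144388899019 = 162047959041754, q_9 = 43·125402260114 + 4808960377 = 5397106145279 → 162047959041754/5397106145279
APPEND 50: p_10 = 50·162047959041754 + 3765199305645 = 8106163151393345, q_10 = 50·5397106145279 + 125402260114 = 269980709524064 → 8106163151393345/269980709524064
APPEND 25: p_11 = 25·8106163151393345 + 162047959041754 = 202816126743875379, q_11 = 25·269980709524064 + 5397106145279 = 6754914844246879 → 202816126743875379/6754914844246879
APPEND 10: p_12 = 10·202816126743875379 + 8106163151393345 = 2036267430590147135, q_12 = 10·6754914844246879 + 269980709524064 = 67819129151992854 → 2036267430590147135/67819129151992854
APPEND 22: p_13 = 22·2036267430590147135 + 202816126743875379 = 45000699599727112349, q_13 = 22·67819129151992854 + 6754914844246879 = 1498775756188089667 → 45000699599727112349/1498775756188089667
APPEND 27: p_14 = 27·45000699599727112349 + 2036267430590147135 = 1217055156623222180558, q_14 = 27·1498775756188089667 + 67819129151992854 = 40534764546230413863 → 1217055156623222180558/40534764546230413863
APPEND 39: p_15 = 39·1217055156623222180558 + 45000699599727112349 = 47510151807905392154111, q_15 = 39·40534764546230413863 + 1498775756188089667 = 1582354593059174230324 → 47510151807905392154111/1582354593059174230324

30/1
26452/881
1006377/33518
245794056/8186321
11087931151/369290312
144388899019/4808960377
162047959041754/5397106145279
202816126743875379/6754914844246879
2036267430590147135/67819129151992854
45000699599727112349/1498775756188089667
47510151807905392154111/1582354593059174230324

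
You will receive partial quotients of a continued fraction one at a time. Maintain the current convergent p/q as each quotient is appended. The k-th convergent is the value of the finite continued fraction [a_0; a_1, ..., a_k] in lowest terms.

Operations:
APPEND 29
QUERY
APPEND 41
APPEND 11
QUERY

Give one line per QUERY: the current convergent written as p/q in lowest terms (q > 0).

APPEND 29: p_0 = 29·1 + 0 = 29, q_0 = 29·0 + 1 = 1 → 29/1
APPEND 41: p_1 = 41·29 + 1 = 1190, q_1 = 41·1 + 0 = 41 → 1190/41
APPEND 11: p_2 = 11·1190 + 29 = 13119, q_2 = 11·41 + 1 = 452 → 13119/452

29/1
13119/452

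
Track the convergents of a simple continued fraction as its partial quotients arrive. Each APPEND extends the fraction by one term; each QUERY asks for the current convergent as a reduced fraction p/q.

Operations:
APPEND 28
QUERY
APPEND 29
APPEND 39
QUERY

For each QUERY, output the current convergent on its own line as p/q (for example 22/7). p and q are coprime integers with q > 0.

APPEND 28: p_0 = 28·1 + 0 = 28, q_0 = 28·0 + 1 = 1 → 28/1
APPEND 29: p_1 = 29·28 + 1 = 813, q_1 = 29·1 + 0 = 29 → 813/29
APPEND 39: p_2 = 39·813 + 28 = 31735, q_2 = 39·29 + 1 = 1132 → 31735/1132

28/1
31735/1132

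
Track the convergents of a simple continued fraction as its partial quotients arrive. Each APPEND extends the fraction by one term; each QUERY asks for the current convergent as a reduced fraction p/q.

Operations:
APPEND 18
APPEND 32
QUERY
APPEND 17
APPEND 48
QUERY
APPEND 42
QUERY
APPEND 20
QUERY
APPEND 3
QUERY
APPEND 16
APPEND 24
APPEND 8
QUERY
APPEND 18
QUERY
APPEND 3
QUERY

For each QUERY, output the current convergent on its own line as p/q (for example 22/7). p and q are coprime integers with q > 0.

577/32
472273/26192
19845293/1100609
397378133/22038372
1211979692/67215725
3828983106101/212353290396
69397845166430/3848766202181
212022518605391/11758651896939

APPEND 18: p_0 = 18·1 + 0 = 18, q_0 = 18·0 + 1 = 1 → 18/1
APPEND 32: p_1 = 32·18 + 1 = 577, q_1 = 32·1 + 0 = 32 → 577/32
APPEND 17: p_2 = 17·577 + 18 = 9827, q_2 = 17·32 + 1 = 545 → 9827/545
APPEND 48: p_3 = 48·9827 + 577 = 472273, q_3 = 48·545 + 32 = 26192 → 472273/26192
APPEND 42: p_4 = 42·472273 + 9827 = 19845293, q_4 = 42·26192 + 545 = 1100609 → 19845293/1100609
APPEND 20: p_5 = 20·19845293 + 472273 = 397378133, q_5 = 20·1100609 + 26192 = 22038372 → 397378133/22038372
APPEND 3: p_6 = 3·397378133 + 19845293 = 1211979692, q_6 = 3·22038372 + 1100609 = 67215725 → 1211979692/67215725
APPEND 16: p_7 = 16·1211979692 + 397378133 = 19789053205, q_7 = 16·67215725 + 22038372 = 1097489972 → 19789053205/1097489972
APPEND 24: p_8 = 24·19789053205 + 1211979692 = 476149256612, q_8 = 24·1097489972 + 67215725 = 26406975053 → 476149256612/26406975053
APPEND 8: p_9 = 8·476149256612 + 19789053205 = 3828983106101, q_9 = 8·26406975053 + 1097489972 = 212353290396 → 3828983106101/212353290396
APPEND 18: p_10 = 18·3828983106101 + 476149256612 = 69397845166430, q_10 = 18·212353290396 + 26406975053 = 3848766202181 → 69397845166430/3848766202181
APPEND 3: p_11 = 3·69397845166430 + 3828983106101 = 212022518605391, q_11 = 3·3848766202181 + 212353290396 = 11758651896939 → 212022518605391/11758651896939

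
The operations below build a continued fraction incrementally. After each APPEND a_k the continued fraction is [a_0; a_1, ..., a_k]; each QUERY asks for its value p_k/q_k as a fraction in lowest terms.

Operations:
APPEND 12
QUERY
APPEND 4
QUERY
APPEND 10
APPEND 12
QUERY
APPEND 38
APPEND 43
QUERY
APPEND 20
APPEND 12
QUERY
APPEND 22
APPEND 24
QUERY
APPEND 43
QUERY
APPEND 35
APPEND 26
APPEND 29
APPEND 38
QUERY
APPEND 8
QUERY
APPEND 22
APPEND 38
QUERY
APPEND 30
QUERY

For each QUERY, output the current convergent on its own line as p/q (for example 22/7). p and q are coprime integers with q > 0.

12/1
49/4
6073/496
9950941/812723
2400952093/196092911
1274885659501/104123710295
54873103554685/4481649860076
55247896108490754371/4512260284628479608
443435744488034595213/36216718455827560093
373255138188607604859379/30484859238343550022945
11207464979933073397630427/915347057216619335490004

APPEND 12: p_0 = 12·1 + 0 = 12, q_0 = 12·0 + 1 = 1 → 12/1
APPEND 4: p_1 = 4·12 + 1 = 49, q_1 = 4·1 + 0 = 4 → 49/4
APPEND 10: p_2 = 10·49 + 12 = 502, q_2 = 10·4 + 1 = 41 → 502/41
APPEND 12: p_3 = 12·502 + 49 = 6073, q_3 = 12·41 + 4 = 496 → 6073/496
APPEND 38: p_4 = 38·6073 + 502 = 231276, q_4 = 38·496 + 41 = 18889 → 231276/18889
APPEND 43: p_5 = 43·231276 + 6073 = 9950941, q_5 = 43·18889 + 496 = 812723 → 9950941/812723
APPEND 20: p_6 = 20·9950941 + 231276 = 199250096, q_6 = 20·812723 + 18889 = 16273349 → 199250096/16273349
APPEND 12: p_7 = 12·199250096 + 9950941 = 2400952093, q_7 = 12·16273349 + 812723 = 196092911 → 2400952093/196092911
APPEND 22: p_8 = 22·2400952093 + 199250096 = 53020196142, q_8 = 22·196092911 + 16273349 = 4330317391 → 53020196142/4330317391
APPEND 24: p_9 = 24·53020196142 + 2400952093 = 1274885659501, q_9 = 24·4330317391 + 196092911 = 104123710295 → 1274885659501/104123710295
APPEND 43: p_10 = 43·1274885659501 + 53020196142 = 54873103554685, q_10 = 43·104123710295 + 4330317391 = 4481649860076 → 54873103554685/4481649860076
APPEND 35: p_11 = 35·54873103554685 + 1274885659501 = 1921833510073476, q_11 = 35·4481649860076 + 104123710295 = 156961868812955 → 1921833510073476/156961868812955
APPEND 26: p_12 = 26·1921833510073476 + 54873103554685 = 50022544365465061, q_12 = 26·156961868812955 + 4481649860076 = 4085490238996906 → 50022544365465061/4085490238996906
APPEND 29: p_13 = 29·50022544365465061 + 1921833510073476 = 1452575620108560245, q_13 = 29·4085490238996906 + 156961868812955 = 118636178799723229 → 1452575620108560245/118636178799723229
APPEND 38: p_14 = 38·1452575620108560245 + 50022544365465061 = 55247896108490754371, q_14 = 38·118636178799723229 + 4085490238996906 = 4512260284628479608 → 55247896108490754371/4512260284628479608
APPEND 8: p_15 = 8·55247896108490754371 + 1452575620108560245 = 443435744488034595213, q_15 = 8·4512260284628479608 + 118636178799723229 = 36216718455827560093 → 443435744488034595213/36216718455827560093
APPEND 22: p_16 = 22·443435744488034595213 + 55247896108490754371 = 9810834274845251849057, q_16 = 22·36216718455827560093 + 4512260284628479608 = 801280066312834801654 → 9810834274845251849057/801280066312834801654
APPEND 38: p_17 = 38·9810834274845251849057 + 443435744488034595213 = 373255138188607604859379, q_17 = 38·801280066312834801654 + 36216718455827560093 = 30484859238343550022945 → 373255138188607604859379/30484859238343550022945
APPEND 30: p_18 = 30·373255138188607604859379 + 9810834274845251849057 = 11207464979933073397630427, q_18 = 30·30484859238343550022945 + 801280066312834801654 = 915347057216619335490004 → 11207464979933073397630427/915347057216619335490004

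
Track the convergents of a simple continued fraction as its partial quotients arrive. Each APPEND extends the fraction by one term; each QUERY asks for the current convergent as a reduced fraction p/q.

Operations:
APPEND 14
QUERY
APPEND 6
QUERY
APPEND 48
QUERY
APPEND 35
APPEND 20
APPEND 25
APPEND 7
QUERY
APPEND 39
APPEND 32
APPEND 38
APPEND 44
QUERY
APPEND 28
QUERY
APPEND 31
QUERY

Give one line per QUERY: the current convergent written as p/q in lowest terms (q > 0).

APPEND 14: p_0 = 14·1 + 0 = 14, q_0 = 14·0 + 1 = 1 → 14/1
APPEND 6: p_1 = 6·14 + 1 = 85, q_1 = 6·1 + 0 = 6 → 85/6
APPEND 48: p_2 = 48·85 + 14 = 4094, q_2 = 48·6 + 1 = 289 → 4094/289
APPEND 35: p_3 = 35·4094 + 85 = 143375, q_3 = 35·289 + 6 = 10121 → 143375/10121
APPEND 20: p_4 = 20·143375 + 4094 = 2871594, q_4 = 20·10121 + 289 = 202709 → 2871594/202709
APPEND 25: p_5 = 25·2871594 + 143375 = 71933225, q_5 = 25·202709 + 10121 = 5077846 → 71933225/5077846
APPEND 7: p_6 = 7·71933225 + 2871594 = 506404169, q_6 = 7·5077846 + 202709 = 35747631 → 506404169/35747631
APPEND 39: p_7 = 39·506404169 + 71933225 = 19821695816, q_7 = 39·35747631 + 5077846 = 1399235455 → 19821695816/1399235455
APPEND 32: p_8 = 32·19821695816 + 506404169 = 634800670281, q_8 = 32·1399235455 + 35747631 = 44811282191 → 634800670281/44811282191
APPEND 38: p_9 = 38·634800670281 + 19821695816 = 24142247166494, q_9 = 38·44811282191 + 1399235455 = 1704227958713 → 24142247166494/1704227958713
APPEND 44: p_10 = 44·24142247166494 + 634800670281 = 1062893675996017, q_10 = 44·1704227958713 + 44811282191 = 75030841465563 → 1062893675996017/75030841465563
APPEND 28: p_11 = 28·1062893675996017 + 24142247166494 = 29785165175054970, q_11 = 28·75030841465563 + 1704227958713 = 2102567788994477 → 29785165175054970/2102567788994477
APPEND 31: p_12 = 31·29785165175054970 + 1062893675996017 = 924403014102700087, q_12 = 31·2102567788994477 + 75030841465563 = 65254632300294350 → 924403014102700087/65254632300294350

14/1
85/6
4094/289
506404169/35747631
1062893675996017/75030841465563
29785165175054970/2102567788994477
924403014102700087/65254632300294350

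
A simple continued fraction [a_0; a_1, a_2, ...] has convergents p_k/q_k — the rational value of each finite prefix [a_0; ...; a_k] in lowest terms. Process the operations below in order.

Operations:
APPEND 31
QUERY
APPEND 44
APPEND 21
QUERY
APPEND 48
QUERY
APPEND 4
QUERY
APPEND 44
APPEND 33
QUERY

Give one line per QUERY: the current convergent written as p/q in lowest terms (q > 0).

31/1
28696/925
1378773/44444
5543788/178701
8100623473/261119205

APPEND 31: p_0 = 31·1 + 0 = 31, q_0 = 31·0 + 1 = 1 → 31/1
APPEND 44: p_1 = 44·31 + 1 = 1365, q_1 = 44·1 + 0 = 44 → 1365/44
APPEND 21: p_2 = 21·1365 + 31 = 28696, q_2 = 21·44 + 1 = 925 → 28696/925
APPEND 48: p_3 = 48·28696 + 1365 = 1378773, q_3 = 48·925 + 44 = 44444 → 1378773/44444
APPEND 4: p_4 = 4·1378773 + 28696 = 5543788, q_4 = 4·44444 + 925 = 178701 → 5543788/178701
APPEND 44: p_5 = 44·5543788 + 1378773 = 245305445, q_5 = 44·178701 + 44444 = 7907288 → 245305445/7907288
APPEND 33: p_6 = 33·245305445 + 5543788 = 8100623473, q_6 = 33·7907288 + 178701 = 261119205 → 8100623473/261119205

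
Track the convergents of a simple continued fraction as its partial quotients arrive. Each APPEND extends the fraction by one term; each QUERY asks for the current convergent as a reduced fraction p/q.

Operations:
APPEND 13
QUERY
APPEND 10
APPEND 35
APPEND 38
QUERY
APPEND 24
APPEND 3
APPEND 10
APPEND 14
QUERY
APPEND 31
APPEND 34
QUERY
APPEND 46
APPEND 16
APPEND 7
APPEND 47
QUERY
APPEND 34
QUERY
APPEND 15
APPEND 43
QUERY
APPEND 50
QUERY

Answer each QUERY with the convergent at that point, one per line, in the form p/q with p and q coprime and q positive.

13/1
174855/13348
1860543121/142029279
1967360421727/150183448627
483043108983919037/36874321116529738
16433712348844991660/1254509121479184813
10636949031040173130951/811998488283564167932
532094440280350315341487/40618778925321512698533

APPEND 13: p_0 = 13·1 + 0 = 13, q_0 = 13·0 + 1 = 1 → 13/1
APPEND 10: p_1 = 10·13 + 1 = 131, q_1 = 10·1 + 0 = 10 → 131/10
APPEND 35: p_2 = 35·131 + 13 = 4598, q_2 = 35·10 + 1 = 351 → 4598/351
APPEND 38: p_3 = 38·4598 + 131 = 174855, q_3 = 38·351 + 10 = 13348 → 174855/13348
APPEND 24: p_4 = 24·174855 + 4598 = 4201118, q_4 = 24·13348 + 351 = 320703 → 4201118/320703
APPEND 3: p_5 = 3·4201118 + 174855 = 12778209, q_5 = 3·320703 + 13348 = 975457 → 12778209/975457
APPEND 10: p_6 = 10·12778209 + 4201118 = 131983208, q_6 = 10·975457 + 320703 = 10075273 → 131983208/10075273
APPEND 14: p_7 = 14·131983208 + 12778209 = 1860543121, q_7 = 14·10075273 + 975457 = 142029279 → 1860543121/142029279
APPEND 31: p_8 = 31·1860543121 + 131983208 = 57808819959, q_8 = 31·142029279 + 10075273 = 4412982922 → 57808819959/4412982922
APPEND 34: p_9 = 34·57808819959 + 1860543121 = 1967360421727, q_9 = 34·4412982922 + 142029279 = 150183448627 → 1967360421727/150183448627
APPEND 46: p_10 = 46·1967360421727 + 57808819959 = 90556388219401, q_10 = 46·150183448627 + 4412982922 = 6912851619764 → 90556388219401/6912851619764
APPEND 16: p_11 = 16·90556388219401 + 1967360421727 = 1450869571932143, q_11 = 16·6912851619764 + 150183448627 = 110755809364851 → 1450869571932143/110755809364851
APPEND 7: p_12 = 7·1450869571932143 + 90556388219401 = 10246643391744402, q_12 = 7·110755809364851 + 6912851619764 = 782203517173721 → 10246643391744402/782203517173721
APPEND 47: p_13 = 47·10246643391744402 + 1450869571932143 = 483043108983919037, q_13 = 47·782203517173721 + 110755809364851 = 36874321116529738 → 483043108983919037/36874321116529738
APPEND 34: p_14 = 34·483043108983919037 + 10246643391744402 = 16433712348844991660, q_14 = 34·36874321116529738 + 782203517173721 = 1254509121479184813 → 16433712348844991660/1254509121479184813
APPEND 15: p_15 = 15·16433712348844991660 + 483043108983919037 = 246988728341658793937, q_15 = 15·1254509121479184813 + 36874321116529738 = 18854511143304301933 → 246988728341658793937/18854511143304301933
APPEND 43: p_16 = 43·246988728341658793937 + 16433712348844991660 = 10636949031040173130951, q_16 = 43·18854511143304301933 + 1254509121479184813 = 811998488283564167932 → 10636949031040173130951/811998488283564167932
APPEND 50: p_17 = 50·10636949031040173130951 + 246988728341658793937 = 532094440280350315341487, q_17 = 50·811998488283564167932 + 18854511143304301933 = 40618778925321512698533 → 532094440280350315341487/40618778925321512698533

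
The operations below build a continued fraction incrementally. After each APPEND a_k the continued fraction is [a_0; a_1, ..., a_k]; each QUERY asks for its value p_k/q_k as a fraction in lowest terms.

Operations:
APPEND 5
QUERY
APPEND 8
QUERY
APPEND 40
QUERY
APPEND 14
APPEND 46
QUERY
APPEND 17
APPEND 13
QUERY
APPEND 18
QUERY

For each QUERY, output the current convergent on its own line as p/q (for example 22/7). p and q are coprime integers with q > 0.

5/1
41/8
1645/321
1062911/207413
236266165/46104212
4270883528/833406339

APPEND 5: p_0 = 5·1 + 0 = 5, q_0 = 5·0 + 1 = 1 → 5/1
APPEND 8: p_1 = 8·5 + 1 = 41, q_1 = 8·1 + 0 = 8 → 41/8
APPEND 40: p_2 = 40·41 + 5 = 1645, q_2 = 40·8 + 1 = 321 → 1645/321
APPEND 14: p_3 = 14·1645 + 41 = 23071, q_3 = 14·321 + 8 = 4502 → 23071/4502
APPEND 46: p_4 = 46·23071 + 1645 = 1062911, q_4 = 46·4502 + 321 = 207413 → 1062911/207413
APPEND 17: p_5 = 17·1062911 + 23071 = 18092558, q_5 = 17·207413 + 4502 = 3530523 → 18092558/3530523
APPEND 13: p_6 = 13·18092558 + 1062911 = 236266165, q_6 = 13·3530523 + 207413 = 46104212 → 236266165/46104212
APPEND 18: p_7 = 18·236266165 + 18092558 = 4270883528, q_7 = 18·46104212 + 3530523 = 833406339 → 4270883528/833406339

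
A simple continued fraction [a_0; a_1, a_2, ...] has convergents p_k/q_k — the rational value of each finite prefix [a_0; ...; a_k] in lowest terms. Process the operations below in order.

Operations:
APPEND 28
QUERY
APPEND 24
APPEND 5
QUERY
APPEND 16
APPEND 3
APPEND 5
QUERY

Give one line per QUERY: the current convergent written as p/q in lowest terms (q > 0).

APPEND 28: p_0 = 28·1 + 0 = 28, q_0 = 28·0 + 1 = 1 → 28/1
APPEND 24: p_1 = 24·28 + 1 = 673, q_1 = 24·1 + 0 = 24 → 673/24
APPEND 5: p_2 = 5·673 + 28 = 3393, q_2 = 5·24 + 1 = 121 → 3393/121
APPEND 16: p_3 = 16·3393 + 673 = 54961, q_3 = 16·121 + 24 = 1960 → 54961/1960
APPEND 3: p_4 = 3·54961 + 3393 = 168276, q_4 = 3·1960 + 121 = 6001 → 168276/6001
APPEND 5: p_5 = 5·168276 + 54961 = 896341, q_5 = 5·6001 + 1960 = 31965 → 896341/31965

28/1
3393/121
896341/31965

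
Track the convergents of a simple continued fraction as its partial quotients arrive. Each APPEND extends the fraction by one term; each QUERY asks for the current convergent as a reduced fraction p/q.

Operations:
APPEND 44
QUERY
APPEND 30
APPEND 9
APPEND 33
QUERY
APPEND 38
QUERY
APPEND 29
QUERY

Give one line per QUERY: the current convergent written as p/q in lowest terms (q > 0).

APPEND 44: p_0 = 44·1 + 0 = 44, q_0 = 44·0 + 1 = 1 → 44/1
APPEND 30: p_1 = 30·44 + 1 = 1321, q_1 = 30·1 + 0 = 30 → 1321/30
APPEND 9: p_2 = 9·1321 + 44 = 11933, q_2 = 9·30 + 1 = 271 → 11933/271
APPEND 33: p_3 = 33·11933 + 1321 = 395110, q_3 = 33·271 + 30 = 8973 → 395110/8973
APPEND 38: p_4 = 38·395110 + 11933 = 15026113, q_4 = 38·8973 + 271 = 341245 → 15026113/341245
APPEND 29: p_5 = 29·15026113 + 395110 = 436152387, q_5 = 29·341245 + 8973 = 9905078 → 436152387/9905078

44/1
395110/8973
15026113/341245
436152387/9905078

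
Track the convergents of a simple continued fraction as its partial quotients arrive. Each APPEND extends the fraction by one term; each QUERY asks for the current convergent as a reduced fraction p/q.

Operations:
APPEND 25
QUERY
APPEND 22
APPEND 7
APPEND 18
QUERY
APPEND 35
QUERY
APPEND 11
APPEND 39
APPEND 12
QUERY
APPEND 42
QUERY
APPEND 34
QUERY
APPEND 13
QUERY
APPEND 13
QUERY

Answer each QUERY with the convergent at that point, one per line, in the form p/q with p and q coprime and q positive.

25/1
70427/2812
2468827/98575
12799334680/511050153
538636398823/21506603344
18326436894662/731735563849
238782316029429/9534068933381
3122496545277239/124674631697802

APPEND 25: p_0 = 25·1 + 0 = 25, q_0 = 25·0 + 1 = 1 → 25/1
APPEND 22: p_1 = 22·25 + 1 = 551, q_1 = 22·1 + 0 = 22 → 551/22
APPEND 7: p_2 = 7·551 + 25 = 3882, q_2 = 7·22 + 1 = 155 → 3882/155
APPEND 18: p_3 = 18·3882 + 551 = 70427, q_3 = 18·155 + 22 = 2812 → 70427/2812
APPEND 35: p_4 = 35·70427 + 3882 = 2468827, q_4 = 35·2812 + 155 = 98575 → 2468827/98575
APPEND 11: p_5 = 11·2468827 + 70427 = 27227524, q_5 = 11·98575 + 2812 = 1087137 → 27227524/1087137
APPEND 39: p_6 = 39·27227524 + 2468827 = 1064342263, q_6 = 39·1087137 + 98575 = 42496918 → 1064342263/42496918
APPEND 12: p_7 = 12·1064342263 + 27227524 = 12799334680, q_7 = 12·42496918 + 1087137 = 511050153 → 12799334680/511050153
APPEND 42: p_8 = 42·12799334680 + 1064342263 = 538636398823, q_8 = 42·511050153 + 42496918 = 21506603344 → 538636398823/21506603344
APPEND 34: p_9 = 34·538636398823 + 12799334680 = 18326436894662, q_9 = 34·21506603344 + 511050153 = 731735563849 → 18326436894662/731735563849
APPEND 13: p_10 = 13·18326436894662 + 538636398823 = 238782316029429, q_10 = 13·731735563849 + 21506603344 = 9534068933381 → 238782316029429/9534068933381
APPEND 13: p_11 = 13·238782316029429 + 18326436894662 = 3122496545277239, q_11 = 13·9534068933381 + 731735563849 = 124674631697802 → 3122496545277239/124674631697802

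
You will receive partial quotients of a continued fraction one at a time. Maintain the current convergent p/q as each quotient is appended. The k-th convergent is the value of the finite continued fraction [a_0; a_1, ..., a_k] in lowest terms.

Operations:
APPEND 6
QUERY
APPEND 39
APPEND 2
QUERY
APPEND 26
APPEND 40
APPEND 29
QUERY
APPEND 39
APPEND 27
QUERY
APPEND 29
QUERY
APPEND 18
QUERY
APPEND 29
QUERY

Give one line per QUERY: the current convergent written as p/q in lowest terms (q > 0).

6/1
476/79
14655175/2432264
15460187182/2565868829
448917485019/74505138136
8095974917524/1343658355277
235232190093215/39040597441169

APPEND 6: p_0 = 6·1 + 0 = 6, q_0 = 6·0 + 1 = 1 → 6/1
APPEND 39: p_1 = 39·6 + 1 = 235, q_1 = 39·1 + 0 = 39 → 235/39
APPEND 2: p_2 = 2·235 + 6 = 476, q_2 = 2·39 + 1 = 79 → 476/79
APPEND 26: p_3 = 26·476 + 235 = 12611, q_3 = 26·79 + 39 = 2093 → 12611/2093
APPEND 40: p_4 = 40·12611 + 476 = 504916, q_4 = 40·2093 + 79 = 83799 → 504916/83799
APPEND 29: p_5 = 29·504916 + 12611 = 14655175, q_5 = 29·83799 + 2093 = 2432264 → 14655175/2432264
APPEND 39: p_6 = 39·14655175 + 504916 = 572056741, q_6 = 39·2432264 + 83799 = 94942095 → 572056741/94942095
APPEND 27: p_7 = 27·572056741 + 14655175 = 15460187182, q_7 = 27·94942095 + 2432264 = 2565868829 → 15460187182/2565868829
APPEND 29: p_8 = 29·15460187182 + 572056741 = 448917485019, q_8 = 29·2565868829 + 94942095 = 74505138136 → 448917485019/74505138136
APPEND 18: p_9 = 18·448917485019 + 15460187182 = 8095974917524, q_9 = 18·74505138136 + 2565868829 = 1343658355277 → 8095974917524/1343658355277
APPEND 29: p_10 = 29·8095974917524 + 448917485019 = 235232190093215, q_10 = 29·1343658355277 + 74505138136 = 39040597441169 → 235232190093215/39040597441169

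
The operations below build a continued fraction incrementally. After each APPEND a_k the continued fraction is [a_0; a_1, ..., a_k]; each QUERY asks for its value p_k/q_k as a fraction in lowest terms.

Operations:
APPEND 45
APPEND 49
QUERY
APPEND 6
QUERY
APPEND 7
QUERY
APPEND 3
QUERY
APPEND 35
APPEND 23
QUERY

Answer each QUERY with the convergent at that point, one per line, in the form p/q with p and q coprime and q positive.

APPEND 45: p_0 = 45·1 + 0 = 45, q_0 = 45·0 + 1 = 1 → 45/1
APPEND 49: p_1 = 49·45 + 1 = 2206, q_1 = 49·1 + 0 = 49 → 2206/49
APPEND 6: p_2 = 6·2206 + 45 = 13281, q_2 = 6·49 + 1 = 295 → 13281/295
APPEND 7: p_3 = 7·13281 + 2206 = 95173, q_3 = 7·295 + 49 = 2114 → 95173/2114
APPEND 3: p_4 = 3·95173 + 13281 = 298800, q_4 = 3·2114 + 295 = 6637 → 298800/6637
APPEND 35: p_5 = 35·298800 + 95173 = 10553173, q_5 = 35·6637 + 2114 = 234409 → 10553173/234409
APPEND 23: p_6 = 23·10553173 + 298800 = 243021779, q_6 = 23·234409 + 6637 = 5398044 → 243021779/5398044

2206/49
13281/295
95173/2114
298800/6637
243021779/5398044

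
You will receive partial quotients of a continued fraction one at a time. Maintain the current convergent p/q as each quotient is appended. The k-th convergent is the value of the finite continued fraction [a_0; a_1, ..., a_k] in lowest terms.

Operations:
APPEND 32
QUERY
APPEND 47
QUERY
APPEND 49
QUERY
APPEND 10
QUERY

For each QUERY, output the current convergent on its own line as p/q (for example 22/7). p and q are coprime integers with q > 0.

APPEND 32: p_0 = 32·1 + 0 = 32, q_0 = 32·0 + 1 = 1 → 32/1
APPEND 47: p_1 = 47·32 + 1 = 1505, q_1 = 47·1 + 0 = 47 → 1505/47
APPEND 49: p_2 = 49·1505 + 32 = 73777, q_2 = 49·47 + 1 = 2304 → 73777/2304
APPEND 10: p_3 = 10·73777 + 1505 = 739275, q_3 = 10·2304 + 47 = 23087 → 739275/23087

32/1
1505/47
73777/2304
739275/23087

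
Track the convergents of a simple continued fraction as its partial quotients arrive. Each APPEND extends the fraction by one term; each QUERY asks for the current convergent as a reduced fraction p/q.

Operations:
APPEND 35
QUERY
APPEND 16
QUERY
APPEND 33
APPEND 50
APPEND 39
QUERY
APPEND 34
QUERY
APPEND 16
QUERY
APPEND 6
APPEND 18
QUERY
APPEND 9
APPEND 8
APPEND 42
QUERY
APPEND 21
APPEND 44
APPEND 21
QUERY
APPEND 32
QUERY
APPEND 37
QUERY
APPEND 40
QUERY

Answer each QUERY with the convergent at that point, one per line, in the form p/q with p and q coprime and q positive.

APPEND 35: p_0 = 35·1 + 0 = 35, q_0 = 35·0 + 1 = 1 → 35/1
APPEND 16: p_1 = 16·35 + 1 = 561, q_1 = 16·1 + 0 = 16 → 561/16
APPEND 33: p_2 = 33·561 + 35 = 18548, q_2 = 33·16 + 1 = 529 → 18548/529
APPEND 50: p_3 = 50·18548 + 561 = 927961, q_3 = 50·529 + 16 = 26466 → 927961/26466
APPEND 39: p_4 = 39·927961 + 18548 = 36209027, q_4 = 39·26466 + 529 = 1032703 → 36209027/1032703
APPEND 34: p_5 = 34·36209027 + 927961 = 1232034879, q_5 = 34·1032703 + 26466 = 35138368 → 1232034879/35138368
APPEND 16: p_6 = 16·1232034879 + 36209027 = 19748767091, q_6 = 16·35138368 + 1032703 = 563246591 → 19748767091/563246591
APPEND 6: p_7 = 6·19748767091 + 1232034879 = 119724637425, q_7 = 6·563246591 + 35138368 = 3414617914 → 119724637425/3414617914
APPEND 18: p_8 = 18·119724637425 + 19748767091 = 2174792240741, q_8 = 18·3414617914 + 563246591 = 62026369043 → 2174792240741/62026369043
APPEND 9: p_9 = 9·2174792240741 + 119724637425 = 19692854804094, q_9 = 9·62026369043 + 3414617914 = 561651939301 → 19692854804094/561651939301
APPEND 8: p_10 = 8·19692854804094 + 2174792240741 = 159717630673493, q_10 = 8·561651939301 + 62026369043 = 4555241883451 → 159717630673493/4555241883451
APPEND 42: p_11 = 42·159717630673493 + 19692854804094 = 6727833343090800, q_11 = 42·4555241883451 + 561651939301 = 191881811044243 → 6727833343090800/191881811044243
APPEND 21: p_12 = 21·6727833343090800 + 159717630673493 = 141444217835580293, q_12 = 21·191881811044243 + 4555241883451 = 4034073273812554 → 141444217835580293/4034073273812554
APPEND 44: p_13 = 44·141444217835580293 + 6727833343090800 = 6230273418108623692, q_13 = 44·4034073273812554 + 191881811044243 = 177691105858796619 → 6230273418108623692/177691105858796619
APPEND 21: p_14 = 21·6230273418108623692 + 141444217835580293 = 130977185998116677825, q_14 = 21·177691105858796619 + 4034073273812554 = 3735547296308541553 → 130977185998116677825/3735547296308541553
APPEND 32: p_15 = 32·130977185998116677825 + 6230273418108623692 = 4197500225357842314092, q_15 = 32·3735547296308541553 + 177691105858796619 = 119715204587732126315 → 4197500225357842314092/119715204587732126315
APPEND 37: p_16 = 37·4197500225357842314092 + 130977185998116677825 = 155438485524238282299229, q_16 = 37·119715204587732126315 + 3735547296308541553 = 4433198117042397215208 → 155438485524238282299229/4433198117042397215208
APPEND 40: p_17 = 40·155438485524238282299229 + 4197500225357842314092 = 6221736921194889134283252, q_17 = 40·4433198117042397215208 + 119715204587732126315 = 177447639886283620734635 → 6221736921194889134283252/177447639886283620734635

35/1
561/16
36209027/1032703
1232034879/35138368
19748767091/563246591
2174792240741/62026369043
6727833343090800/191881811044243
130977185998116677825/3735547296308541553
4197500225357842314092/119715204587732126315
155438485524238282299229/4433198117042397215208
6221736921194889134283252/177447639886283620734635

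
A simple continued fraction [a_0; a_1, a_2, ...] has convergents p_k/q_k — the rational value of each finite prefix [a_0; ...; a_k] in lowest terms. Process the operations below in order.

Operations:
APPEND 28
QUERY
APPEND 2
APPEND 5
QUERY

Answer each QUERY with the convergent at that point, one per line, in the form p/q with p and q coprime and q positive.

28/1
313/11

APPEND 28: p_0 = 28·1 + 0 = 28, q_0 = 28·0 + 1 = 1 → 28/1
APPEND 2: p_1 = 2·28 + 1 = 57, q_1 = 2·1 + 0 = 2 → 57/2
APPEND 5: p_2 = 5·57 + 28 = 313, q_2 = 5·2 + 1 = 11 → 313/11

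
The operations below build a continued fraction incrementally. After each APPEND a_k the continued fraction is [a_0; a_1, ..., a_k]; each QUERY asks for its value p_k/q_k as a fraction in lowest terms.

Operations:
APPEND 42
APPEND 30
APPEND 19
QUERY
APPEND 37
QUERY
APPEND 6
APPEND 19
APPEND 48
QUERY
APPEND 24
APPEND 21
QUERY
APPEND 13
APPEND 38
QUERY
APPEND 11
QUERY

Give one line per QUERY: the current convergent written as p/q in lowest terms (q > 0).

24001/571
889298/21157
4936173661/117434905
2494924929874/59355949009
1239493534227444/29488388261167
13666981471483399/325146719091578

APPEND 42: p_0 = 42·1 + 0 = 42, q_0 = 42·0 + 1 = 1 → 42/1
APPEND 30: p_1 = 30·42 + 1 = 1261, q_1 = 30·1 + 0 = 30 → 1261/30
APPEND 19: p_2 = 19·1261 + 42 = 24001, q_2 = 19·30 + 1 = 571 → 24001/571
APPEND 37: p_3 = 37·24001 + 1261 = 889298, q_3 = 37·571 + 30 = 21157 → 889298/21157
APPEND 6: p_4 = 6·889298 + 24001 = 5359789, q_4 = 6·21157 + 571 = 127513 → 5359789/127513
APPEND 19: p_5 = 19·5359789 + 889298 = 102725289, q_5 = 19·127513 + 21157 = 2443904 → 102725289/2443904
APPEND 48: p_6 = 48·102725289 + 5359789 = 4936173661, q_6 = 48·2443904 + 127513 = 117434905 → 4936173661/117434905
APPEND 24: p_7 = 24·4936173661 + 102725289 = 118570893153, q_7 = 24·117434905 + 2443904 = 2820881624 → 118570893153/2820881624
APPEND 21: p_8 = 21·118570893153 + 4936173661 = 2494924929874, q_8 = 21·2820881624 + 117434905 = 59355949009 → 2494924929874/59355949009
APPEND 13: p_9 = 13·2494924929874 + 118570893153 = 32552594981515, q_9 = 13·59355949009 + 2820881624 = 774448218741 → 32552594981515/774448218741
APPEND 38: p_10 = 38·32552594981515 + 2494924929874 = 1239493534227444, q_10 = 38·774448218741 + 59355949009 = 29488388261167 → 1239493534227444/29488388261167
APPEND 11: p_11 = 11·1239493534227444 + 32552594981515 = 13666981471483399, q_11 = 11·29488388261167 + 774448218741 = 325146719091578 → 13666981471483399/325146719091578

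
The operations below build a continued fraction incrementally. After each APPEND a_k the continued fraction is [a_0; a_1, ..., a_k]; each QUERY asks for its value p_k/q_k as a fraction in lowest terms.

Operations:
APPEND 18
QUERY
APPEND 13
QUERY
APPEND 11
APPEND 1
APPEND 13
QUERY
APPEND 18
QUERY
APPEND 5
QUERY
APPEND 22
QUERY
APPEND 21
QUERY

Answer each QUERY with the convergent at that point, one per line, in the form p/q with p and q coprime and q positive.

18/1
235/13
39497/2185
713784/39487
3608417/199620
80098958/4431127
1685686535/93253287

APPEND 18: p_0 = 18·1 + 0 = 18, q_0 = 18·0 + 1 = 1 → 18/1
APPEND 13: p_1 = 13·18 + 1 = 235, q_1 = 13·1 + 0 = 13 → 235/13
APPEND 11: p_2 = 11·235 + 18 = 2603, q_2 = 11·13 + 1 = 144 → 2603/144
APPEND 1: p_3 = 1·2603 + 235 = 2838, q_3 = 1·144 + 13 = 157 → 2838/157
APPEND 13: p_4 = 13·2838 + 2603 = 39497, q_4 = 13·157 + 144 = 2185 → 39497/2185
APPEND 18: p_5 = 18·39497 + 2838 = 713784, q_5 = 18·2185 + 157 = 39487 → 713784/39487
APPEND 5: p_6 = 5·713784 + 39497 = 3608417, q_6 = 5·39487 + 2185 = 199620 → 3608417/199620
APPEND 22: p_7 = 22·3608417 + 713784 = 80098958, q_7 = 22·199620 + 39487 = 4431127 → 80098958/4431127
APPEND 21: p_8 = 21·80098958 + 3608417 = 1685686535, q_8 = 21·4431127 + 199620 = 93253287 → 1685686535/93253287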